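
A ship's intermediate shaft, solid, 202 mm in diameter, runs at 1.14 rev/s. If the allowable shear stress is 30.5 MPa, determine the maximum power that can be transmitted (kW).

354 kW

J = πd⁴/32 = π(0.202)⁴/32 = 1.635×10^-4 m⁴.
T_max = τ_allow·J/r = 3.05×10^7 × 1.635×10^-4 / 0.101 = 49360 N·m.
ω = 2π·1.14 = 7.163 rad/s, so P_max = T_max·ω = 3.536×10^5 W.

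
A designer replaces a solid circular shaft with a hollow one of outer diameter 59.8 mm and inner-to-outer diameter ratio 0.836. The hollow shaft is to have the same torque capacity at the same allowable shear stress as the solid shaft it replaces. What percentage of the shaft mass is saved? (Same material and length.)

Equal τ_max and T ⇒ the solid shaft needs d_s³ = d_o³(1−k⁴), so d_s = 59.8·(1−0.836⁴)^(1/3) = 47.83 mm.
Area ratio A_h/A_s = d_o²(1−k²)/d_s² = (1−k²)/(1−k⁴)^(2/3) = 0.4708.
Mass saving = 1 − 0.4708 = 52.9 %.

52.9 %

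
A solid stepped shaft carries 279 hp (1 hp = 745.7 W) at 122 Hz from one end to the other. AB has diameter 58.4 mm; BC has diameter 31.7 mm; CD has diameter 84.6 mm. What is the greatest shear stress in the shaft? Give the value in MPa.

43.4 MPa

ω = 2π·122 = 766.5 rad/s, so T = P/ω = 279×745.7 / 766.5 = 271.4 N·m.
Under the same torque, τ_max = 16T/(πd³) is largest where d is smallest — segment BC (d = 31.7 mm).
τ_max = 16·271.4/(π·(0.0317)³) = 4.339×10^7 Pa.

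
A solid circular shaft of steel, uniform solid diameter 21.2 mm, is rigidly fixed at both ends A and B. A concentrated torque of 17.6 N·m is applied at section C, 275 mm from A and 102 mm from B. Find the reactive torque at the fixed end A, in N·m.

With uniform GJ and both ends fixed, compatibility θ_AC = θ_CB gives T_A·a = T_B·b, together with T_A + T_B = T₀.
T_A = T₀·b/(a+b) = 17.60·102/377.0 = 4.762 N·m; T_B = 12.84 N·m.

4.76 N·m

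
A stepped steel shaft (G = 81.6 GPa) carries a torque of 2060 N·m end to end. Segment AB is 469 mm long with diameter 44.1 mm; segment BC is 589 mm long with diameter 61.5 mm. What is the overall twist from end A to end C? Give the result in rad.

0.0425 rad

J_AB = π(0.0441)⁴/32 = 3.71×10^-7 m⁴; J_BC = π(0.0615)⁴/32 = 1.40×10^-6 m⁴.
θ = (T/G)·Σ L_i/J_i = (2060/81.6×10⁹)·(0.469/3.71×10^-7 + 0.589/1.40×10^-6) = 0.04247 rad.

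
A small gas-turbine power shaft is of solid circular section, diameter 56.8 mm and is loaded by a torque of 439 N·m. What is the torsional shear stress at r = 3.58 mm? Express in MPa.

J = πd⁴/32 = π(0.0568)⁴/32 = 1.022×10^-6 m⁴.
Shear stress varies linearly with radius: τ = T·r/J = 439.0 × 0.00358 / 1.022×10^-6 = 1.538×10^6 Pa.

1.54 MPa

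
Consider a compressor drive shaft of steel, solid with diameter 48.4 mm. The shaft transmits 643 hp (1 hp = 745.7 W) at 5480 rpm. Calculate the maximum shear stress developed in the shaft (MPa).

ω = 2π·5480/60 = 573.9 rad/s, so T = P/ω = 643×745.7 / 573.9 = 835.5 N·m.
J = πd⁴/32 = π(0.0484)⁴/32 = 5.387×10^-7 m⁴.
τ_max = T·r/J = 835.5 × 0.0242 / 5.387×10^-7 = 3.753×10^7 Pa.

37.5 MPa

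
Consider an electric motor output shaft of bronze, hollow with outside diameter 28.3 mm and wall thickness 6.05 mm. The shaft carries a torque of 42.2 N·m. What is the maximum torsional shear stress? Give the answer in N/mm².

J = π(d_o⁴ − d_i⁴)/32 = π(0.0283⁴ − 0.0162⁴)/32 = 5.621×10^-8 m⁴.
τ_max = T·r/J = 42.20 × 0.0142 / 5.621×10^-8 = 1.062×10^7 Pa.

10.6 N/mm²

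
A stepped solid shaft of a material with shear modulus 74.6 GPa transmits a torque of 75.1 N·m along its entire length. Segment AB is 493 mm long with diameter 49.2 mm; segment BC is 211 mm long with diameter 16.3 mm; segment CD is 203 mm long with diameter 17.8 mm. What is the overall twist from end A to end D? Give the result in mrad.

J_AB = π(0.0492)⁴/32 = 5.75×10^-7 m⁴; J_BC = π(0.0163)⁴/32 = 6.93×10^-9 m⁴; J_CD = π(0.0178)⁴/32 = 9.86×10^-9 m⁴.
θ = (T/G)·Σ L_i/J_i = (75.10/74.6×10⁹)·(0.493/5.75×10^-7 + 0.211/6.93×10^-9 + 0.203/9.86×10^-9) = 0.05225 rad.

52.2 mrad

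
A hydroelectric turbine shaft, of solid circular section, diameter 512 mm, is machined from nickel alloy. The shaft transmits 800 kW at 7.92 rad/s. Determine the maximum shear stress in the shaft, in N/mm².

ω = 7.92 rad/s, so T = P/ω = 800×10³ / 7.920 = 101000 N·m.
J = πd⁴/32 = π(0.512)⁴/32 = 6.747×10^-3 m⁴.
τ_max = T·r/J = 101000 × 0.256 / 6.747×10^-3 = 3.833×10^6 Pa.

3.83 N/mm²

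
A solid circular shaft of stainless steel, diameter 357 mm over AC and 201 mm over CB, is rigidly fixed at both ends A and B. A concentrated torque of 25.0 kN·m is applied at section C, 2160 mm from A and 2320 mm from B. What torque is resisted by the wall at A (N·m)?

22900 N·m

Compatibility: T_A·a/J_AC = T_B·b/J_CB with T_A + T_B = T₀.
J_AC = 1.59×10^-3 m⁴, J_CB = 1.60×10^-4 m⁴, so T_A = T₀·(J_AC/a)/((J_AC/a)+(J_CB/b)) = 22860 N·m, T_B = 2139 N·m.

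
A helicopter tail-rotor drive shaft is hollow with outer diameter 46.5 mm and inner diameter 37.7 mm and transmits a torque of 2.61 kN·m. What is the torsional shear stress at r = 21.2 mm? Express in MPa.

212 MPa

J = π(d_o⁴ − d_i⁴)/32 = π(0.0465⁴ − 0.0377⁴)/32 = 2.607×10^-7 m⁴.
Shear stress varies linearly with radius: τ = T·r/J = 2610 × 0.0212 / 2.607×10^-7 = 2.123×10^8 Pa.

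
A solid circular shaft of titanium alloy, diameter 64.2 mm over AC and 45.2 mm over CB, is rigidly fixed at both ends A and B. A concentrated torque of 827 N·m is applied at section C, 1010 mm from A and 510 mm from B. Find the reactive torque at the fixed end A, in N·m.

Compatibility: T_A·a/J_AC = T_B·b/J_CB with T_A + T_B = T₀.
J_AC = 1.67×10^-6 m⁴, J_CB = 4.10×10^-7 m⁴, so T_A = T₀·(J_AC/a)/((J_AC/a)+(J_CB/b)) = 556.3 N·m, T_B = 270.7 N·m.

556 N·m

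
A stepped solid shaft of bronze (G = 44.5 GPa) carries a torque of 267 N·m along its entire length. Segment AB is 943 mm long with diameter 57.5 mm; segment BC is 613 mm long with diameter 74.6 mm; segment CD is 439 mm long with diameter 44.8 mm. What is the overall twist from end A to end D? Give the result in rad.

0.0131 rad

J_AB = π(0.0575)⁴/32 = 1.07×10^-6 m⁴; J_BC = π(0.0746)⁴/32 = 3.04×10^-6 m⁴; J_CD = π(0.0448)⁴/32 = 3.95×10^-7 m⁴.
θ = (T/G)·Σ L_i/J_i = (267.0/44.5×10⁹)·(0.943/1.07×10^-6 + 0.613/3.04×10^-6 + 0.439/3.95×10^-7) = 0.01314 rad.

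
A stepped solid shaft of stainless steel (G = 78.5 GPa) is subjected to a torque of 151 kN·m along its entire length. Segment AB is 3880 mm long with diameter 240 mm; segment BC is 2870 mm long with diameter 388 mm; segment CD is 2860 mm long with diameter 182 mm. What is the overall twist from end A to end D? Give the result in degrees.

J_AB = π(0.240)⁴/32 = 3.26×10^-4 m⁴; J_BC = π(0.388)⁴/32 = 2.22×10^-3 m⁴; J_CD = π(0.182)⁴/32 = 1.08×10^-4 m⁴.
θ = (T/G)·Σ L_i/J_i = (151000/78.5×10⁹)·(3.88/3.26×10^-4 + 2.87/2.22×10^-3 + 2.86/1.08×10^-4) = 0.07647 rad.

4.38°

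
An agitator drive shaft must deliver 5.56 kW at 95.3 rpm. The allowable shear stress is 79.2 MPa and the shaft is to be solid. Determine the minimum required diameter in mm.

ω = 2π·95.3/60 = 9.980 rad/s, so T = P/ω = 5.56×10³ / 9.980 = 557.1 N·m.
For a solid shaft τ_max = 16T/(πd³), so d = (16T/(π τ_allow))^(1/3) = (16·557.1/(π·7.92×10^7))^(1/3) = 0.03297 m.

33.0 mm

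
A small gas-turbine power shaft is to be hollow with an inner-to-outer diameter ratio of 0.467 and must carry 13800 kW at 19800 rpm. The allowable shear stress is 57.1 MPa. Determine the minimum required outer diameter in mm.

ω = 2π·19800/60 = 2073 rad/s, so T = P/ω = 13800×10³ / 2073 = 6656 N·m.
For a hollow shaft with d_i/d_o = 0.467: τ_max = 16T/(π d_o³ (1−k⁴)), so d_o = [16T/(π τ_allow (1−k⁴))]^(1/3) = [16·6656/(π·5.71×10^7·0.9524)]^(1/3) = 0.08542 m.

85.4 mm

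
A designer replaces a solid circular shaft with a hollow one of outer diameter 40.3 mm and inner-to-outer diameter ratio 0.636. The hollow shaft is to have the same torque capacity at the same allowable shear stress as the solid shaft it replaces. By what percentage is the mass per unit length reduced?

Equal τ_max and T ⇒ the solid shaft needs d_s³ = d_o³(1−k⁴), so d_s = 40.3·(1−0.636⁴)^(1/3) = 37.97 mm.
Area ratio A_h/A_s = d_o²(1−k²)/d_s² = (1−k²)/(1−k⁴)^(2/3) = 0.6708.
Mass saving = 1 − 0.6708 = 32.9 %.

32.9 %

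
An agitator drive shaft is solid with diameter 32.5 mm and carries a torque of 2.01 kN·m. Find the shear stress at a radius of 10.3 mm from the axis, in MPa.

J = πd⁴/32 = π(0.0325)⁴/32 = 1.095×10^-7 m⁴.
Shear stress varies linearly with radius: τ = T·r/J = 2010 × 0.0103 / 1.095×10^-7 = 1.890×10^8 Pa.

189 MPa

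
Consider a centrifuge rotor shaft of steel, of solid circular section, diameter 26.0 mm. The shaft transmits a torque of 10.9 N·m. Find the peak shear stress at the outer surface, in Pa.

3.16e6 Pa

J = πd⁴/32 = π(0.0260)⁴/32 = 4.486×10^-8 m⁴.
τ_max = T·r/J = 10.90 × 0.0130 / 4.486×10^-8 = 3.158×10^6 Pa.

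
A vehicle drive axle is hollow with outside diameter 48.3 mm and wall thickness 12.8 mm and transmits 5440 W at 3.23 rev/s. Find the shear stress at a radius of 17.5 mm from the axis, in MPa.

9.23 MPa

ω = 2π·3.23 = 20.29 rad/s, so T = P/ω = 5440 / 20.29 = 268.1 N·m.
J = π(d_o⁴ − d_i⁴)/32 = π(0.0483⁴ − 0.0227⁴)/32 = 5.082×10^-7 m⁴.
Shear stress varies linearly with radius: τ = T·r/J = 268.1 × 0.0175 / 5.082×10^-7 = 9.230×10^6 Pa.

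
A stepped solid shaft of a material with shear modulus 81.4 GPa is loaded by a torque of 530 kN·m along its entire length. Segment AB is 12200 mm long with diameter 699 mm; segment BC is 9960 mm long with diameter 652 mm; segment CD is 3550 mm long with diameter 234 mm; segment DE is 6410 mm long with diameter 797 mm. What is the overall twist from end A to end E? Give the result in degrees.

4.96°

J_AB = π(0.699)⁴/32 = 0.0234 m⁴; J_BC = π(0.652)⁴/32 = 0.0177 m⁴; J_CD = π(0.234)⁴/32 = 2.94×10^-4 m⁴; J_DE = π(0.797)⁴/32 = 0.0396 m⁴.
θ = (T/G)·Σ L_i/J_i = (530000/81.4×10⁹)·(12.2/0.0234 + 9.96/0.0177 + 3.55/2.94×10^-4 + 6.41/0.0396) = 0.08662 rad.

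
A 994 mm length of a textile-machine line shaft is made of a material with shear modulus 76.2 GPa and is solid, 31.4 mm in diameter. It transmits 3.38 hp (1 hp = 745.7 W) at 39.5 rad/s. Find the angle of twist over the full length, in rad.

ω = 39.5 rad/s, so T = P/ω = 3.38×745.7 / 39.50 = 63.81 N·m.
J = πd⁴/32 = π(0.0314)⁴/32 = 9.544×10^-8 m⁴.
θ = T·L/(G·J) = 63.81 × 0.994 / (76.2×10⁹ × 9.544×10^-8) = 8.722×10^-3 rad.

0.00872 rad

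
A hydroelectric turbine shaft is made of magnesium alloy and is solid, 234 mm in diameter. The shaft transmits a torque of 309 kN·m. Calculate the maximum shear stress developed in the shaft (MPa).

123 MPa

J = πd⁴/32 = π(0.234)⁴/32 = 2.943×10^-4 m⁴.
τ_max = T·r/J = 309000 × 0.117 / 2.943×10^-4 = 1.228×10^8 Pa.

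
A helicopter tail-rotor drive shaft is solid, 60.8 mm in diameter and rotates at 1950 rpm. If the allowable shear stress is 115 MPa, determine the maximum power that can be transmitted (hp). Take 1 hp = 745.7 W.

1390 hp

J = πd⁴/32 = π(0.0608)⁴/32 = 1.342×10^-6 m⁴.
T_max = τ_allow·J/r = 1.15×10^8 × 1.342×10^-6 / 0.0304 = 5075 N·m.
ω = 2π·1950/60 = 204.2 rad/s, so P_max = T_max·ω = 1.036×10^6 W.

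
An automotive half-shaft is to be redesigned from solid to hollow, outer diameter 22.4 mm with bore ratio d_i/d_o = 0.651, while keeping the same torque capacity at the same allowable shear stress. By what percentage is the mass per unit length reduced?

Equal τ_max and T ⇒ the solid shaft needs d_s³ = d_o³(1−k⁴), so d_s = 22.4·(1−0.651⁴)^(1/3) = 20.97 mm.
Area ratio A_h/A_s = d_o²(1−k²)/d_s² = (1−k²)/(1−k⁴)^(2/3) = 0.6575.
Mass saving = 1 − 0.6575 = 34.3 %.

34.3 %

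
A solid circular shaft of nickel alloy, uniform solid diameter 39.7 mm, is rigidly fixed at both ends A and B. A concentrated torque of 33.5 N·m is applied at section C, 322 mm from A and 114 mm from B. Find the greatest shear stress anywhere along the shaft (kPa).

2010 kPa

With uniform GJ and both ends fixed, compatibility θ_AC = θ_CB gives T_A·a = T_B·b, together with T_A + T_B = T₀.
T_A = T₀·b/(a+b) = 33.50·114/436.0 = 8.759 N·m; T_B = 24.74 N·m.
τ in each portion: τ_AC = 7.13×10^5 Pa, τ_CB = 2.01×10^6 Pa; maximum is in CB.
τ_max = T_CB·r/J = 24.74·0.0199/2.44×10^-7 = 2.014×10^6 Pa.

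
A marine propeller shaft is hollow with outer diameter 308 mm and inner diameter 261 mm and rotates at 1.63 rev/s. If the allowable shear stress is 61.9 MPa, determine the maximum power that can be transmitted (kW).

J = π(d_o⁴ − d_i⁴)/32 = π(0.308⁴ − 0.261⁴)/32 = 4.279×10^-4 m⁴.
T_max = τ_allow·J/r = 6.19×10^7 × 4.279×10^-4 / 0.154 = 172000 N·m.
ω = 2π·1.63 = 10.24 rad/s, so P_max = T_max·ω = 1.762×10^6 W.

1760 kW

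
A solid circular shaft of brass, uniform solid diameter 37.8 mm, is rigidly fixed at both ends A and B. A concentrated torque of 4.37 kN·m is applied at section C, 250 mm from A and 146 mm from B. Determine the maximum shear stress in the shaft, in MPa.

260 MPa

With uniform GJ and both ends fixed, compatibility θ_AC = θ_CB gives T_A·a = T_B·b, together with T_A + T_B = T₀.
T_A = T₀·b/(a+b) = 4370·146/396.0 = 1611 N·m; T_B = 2759 N·m.
τ in each portion: τ_AC = 1.52×10^8 Pa, τ_CB = 2.60×10^8 Pa; maximum is in CB.
τ_max = T_CB·r/J = 2759·0.0189/2.00×10^-7 = 2.601×10^8 Pa.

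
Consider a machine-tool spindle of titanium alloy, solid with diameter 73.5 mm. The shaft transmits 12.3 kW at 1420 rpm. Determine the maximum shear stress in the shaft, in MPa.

1.06 MPa

ω = 2π·1420/60 = 148.7 rad/s, so T = P/ω = 12.3×10³ / 148.7 = 82.72 N·m.
J = πd⁴/32 = π(0.0735)⁴/32 = 2.865×10^-6 m⁴.
τ_max = T·r/J = 82.72 × 0.0367 / 2.865×10^-6 = 1.061×10^6 Pa.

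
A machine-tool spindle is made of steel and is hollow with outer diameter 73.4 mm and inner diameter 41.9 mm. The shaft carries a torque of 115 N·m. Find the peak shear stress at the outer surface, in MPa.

1.66 MPa

J = π(d_o⁴ − d_i⁴)/32 = π(0.0734⁴ − 0.0419⁴)/32 = 2.547×10^-6 m⁴.
τ_max = T·r/J = 115.0 × 0.0367 / 2.547×10^-6 = 1.657×10^6 Pa.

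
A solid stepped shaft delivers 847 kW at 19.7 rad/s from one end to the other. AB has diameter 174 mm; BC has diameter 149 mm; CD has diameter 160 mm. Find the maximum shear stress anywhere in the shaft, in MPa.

66.2 MPa

ω = 19.7 rad/s, so T = P/ω = 847×10³ / 19.70 = 42990 N·m.
Under the same torque, τ_max = 16T/(πd³) is largest where d is smallest — segment BC (d = 149 mm).
τ_max = 16·42990/(π·(0.149)³) = 6.620×10^7 Pa.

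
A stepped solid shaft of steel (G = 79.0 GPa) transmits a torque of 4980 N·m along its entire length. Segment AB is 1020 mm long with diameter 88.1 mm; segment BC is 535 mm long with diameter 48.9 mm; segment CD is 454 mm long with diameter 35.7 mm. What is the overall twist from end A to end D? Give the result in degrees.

14.3°

J_AB = π(0.0881)⁴/32 = 5.91×10^-6 m⁴; J_BC = π(0.0489)⁴/32 = 5.61×10^-7 m⁴; J_CD = π(0.0357)⁴/32 = 1.59×10^-7 m⁴.
θ = (T/G)·Σ L_i/J_i = (4980/79.0×10⁹)·(1.02/5.91×10^-6 + 0.535/5.61×10^-7 + 0.454/1.59×10^-7) = 0.2504 rad.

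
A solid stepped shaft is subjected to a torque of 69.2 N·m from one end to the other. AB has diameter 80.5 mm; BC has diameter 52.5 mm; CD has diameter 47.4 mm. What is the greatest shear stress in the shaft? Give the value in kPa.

3310 kPa

Under the same torque, τ_max = 16T/(πd³) is largest where d is smallest — segment CD (d = 47.4 mm).
τ_max = 16·69.20/(π·(0.0474)³) = 3.309×10^6 Pa.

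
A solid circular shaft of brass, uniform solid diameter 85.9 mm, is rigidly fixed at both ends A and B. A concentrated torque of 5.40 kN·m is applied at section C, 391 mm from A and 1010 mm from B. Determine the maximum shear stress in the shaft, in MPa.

With uniform GJ and both ends fixed, compatibility θ_AC = θ_CB gives T_A·a = T_B·b, together with T_A + T_B = T₀.
T_A = T₀·b/(a+b) = 5400·1010/1401 = 3893 N·m; T_B = 1507 N·m.
τ in each portion: τ_AC = 3.13×10^7 Pa, τ_CB = 1.21×10^7 Pa; maximum is in AC.
τ_max = T_AC·r/J = 3893·0.0430/5.35×10^-6 = 3.128×10^7 Pa.

31.3 MPa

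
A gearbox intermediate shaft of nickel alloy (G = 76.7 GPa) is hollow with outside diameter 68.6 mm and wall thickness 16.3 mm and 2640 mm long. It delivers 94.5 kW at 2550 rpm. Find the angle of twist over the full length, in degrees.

0.347°

ω = 2π·2550/60 = 267.0 rad/s, so T = P/ω = 94.5×10³ / 267.0 = 353.9 N·m.
J = π(d_o⁴ − d_i⁴)/32 = π(0.0686⁴ − 0.0360⁴)/32 = 2.009×10^-6 m⁴.
θ = T·L/(G·J) = 353.9 × 2.64 / (76.7×10⁹ × 2.009×10^-6) = 6.062×10^-3 rad.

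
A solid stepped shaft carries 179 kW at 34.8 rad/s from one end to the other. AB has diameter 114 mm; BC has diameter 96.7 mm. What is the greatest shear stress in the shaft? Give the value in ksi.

4.20 ksi

ω = 34.8 rad/s, so T = P/ω = 179×10³ / 34.80 = 5144 N·m.
Under the same torque, τ_max = 16T/(πd³) is largest where d is smallest — segment BC (d = 96.7 mm).
τ_max = 16·5144/(π·(0.0967)³) = 2.897×10^7 Pa.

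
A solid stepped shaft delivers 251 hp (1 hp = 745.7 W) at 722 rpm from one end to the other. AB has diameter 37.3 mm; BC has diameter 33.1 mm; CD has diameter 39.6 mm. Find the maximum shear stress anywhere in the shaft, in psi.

50400 psi

ω = 2π·722/60 = 75.61 rad/s, so T = P/ω = 251×745.7 / 75.61 = 2476 N·m.
Under the same torque, τ_max = 16T/(πd³) is largest where d is smallest — segment BC (d = 33.1 mm).
τ_max = 16·2476/(π·(0.0331)³) = 3.477×10^8 Pa.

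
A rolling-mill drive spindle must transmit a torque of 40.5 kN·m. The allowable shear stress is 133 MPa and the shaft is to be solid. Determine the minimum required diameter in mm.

116 mm

For a solid shaft τ_max = 16T/(πd³), so d = (16T/(π τ_allow))^(1/3) = (16·40500/(π·1.33×10^8))^(1/3) = 0.1158 m.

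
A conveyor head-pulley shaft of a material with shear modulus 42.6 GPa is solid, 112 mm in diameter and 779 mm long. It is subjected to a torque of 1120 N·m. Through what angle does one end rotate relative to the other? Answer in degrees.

0.0760°

J = πd⁴/32 = π(0.112)⁴/32 = 1.545×10^-5 m⁴.
θ = T·L/(G·J) = 1120 × 0.779 / (42.6×10⁹ × 1.545×10^-5) = 1.326×10^-3 rad.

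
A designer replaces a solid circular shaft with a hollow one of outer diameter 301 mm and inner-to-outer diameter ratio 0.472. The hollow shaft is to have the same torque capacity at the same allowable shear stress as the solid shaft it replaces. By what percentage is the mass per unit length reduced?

19.6 %

Equal τ_max and T ⇒ the solid shaft needs d_s³ = d_o³(1−k⁴), so d_s = 301·(1−0.472⁴)^(1/3) = 295.9 mm.
Area ratio A_h/A_s = d_o²(1−k²)/d_s² = (1−k²)/(1−k⁴)^(2/3) = 0.8040.
Mass saving = 1 − 0.8040 = 19.6 %.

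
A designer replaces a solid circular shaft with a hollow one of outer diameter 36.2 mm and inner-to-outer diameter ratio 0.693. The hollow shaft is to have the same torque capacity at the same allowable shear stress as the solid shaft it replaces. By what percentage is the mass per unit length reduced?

38.1 %

Equal τ_max and T ⇒ the solid shaft needs d_s³ = d_o³(1−k⁴), so d_s = 36.2·(1−0.693⁴)^(1/3) = 33.17 mm.
Area ratio A_h/A_s = d_o²(1−k²)/d_s² = (1−k²)/(1−k⁴)^(2/3) = 0.6190.
Mass saving = 1 − 0.6190 = 38.1 %.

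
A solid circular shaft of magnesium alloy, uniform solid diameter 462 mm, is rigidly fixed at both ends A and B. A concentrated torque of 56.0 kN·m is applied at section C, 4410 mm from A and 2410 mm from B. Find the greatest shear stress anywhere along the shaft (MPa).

1.87 MPa

With uniform GJ and both ends fixed, compatibility θ_AC = θ_CB gives T_A·a = T_B·b, together with T_A + T_B = T₀.
T_A = T₀·b/(a+b) = 56000·2410/6820 = 19790 N·m; T_B = 36210 N·m.
τ in each portion: τ_AC = 1.02×10^6 Pa, τ_CB = 1.87×10^6 Pa; maximum is in CB.
τ_max = T_CB·r/J = 36210·0.231/4.47×10^-3 = 1.870×10^6 Pa.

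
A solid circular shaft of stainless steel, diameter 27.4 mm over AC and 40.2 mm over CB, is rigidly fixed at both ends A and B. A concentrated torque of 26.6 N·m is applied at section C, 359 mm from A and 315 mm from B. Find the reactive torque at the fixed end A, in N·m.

Compatibility: T_A·a/J_AC = T_B·b/J_CB with T_A + T_B = T₀.
J_AC = 5.53×10^-8 m⁴, J_CB = 2.56×10^-7 m⁴, so T_A = T₀·(J_AC/a)/((J_AC/a)+(J_CB/b)) = 4.235 N·m, T_B = 22.36 N·m.

4.24 N·m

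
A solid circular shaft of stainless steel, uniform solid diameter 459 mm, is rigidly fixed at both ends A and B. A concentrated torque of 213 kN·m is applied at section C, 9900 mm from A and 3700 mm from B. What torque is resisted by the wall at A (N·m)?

57900 N·m

With uniform GJ and both ends fixed, compatibility θ_AC = θ_CB gives T_A·a = T_B·b, together with T_A + T_B = T₀.
T_A = T₀·b/(a+b) = 213000·3700/13600 = 57950 N·m; T_B = 155100 N·m.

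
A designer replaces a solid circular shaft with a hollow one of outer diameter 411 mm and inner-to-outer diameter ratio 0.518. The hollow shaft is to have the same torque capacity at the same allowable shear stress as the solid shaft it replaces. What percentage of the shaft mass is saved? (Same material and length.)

Equal τ_max and T ⇒ the solid shaft needs d_s³ = d_o³(1−k⁴), so d_s = 411·(1−0.518⁴)^(1/3) = 400.9 mm.
Area ratio A_h/A_s = d_o²(1−k²)/d_s² = (1−k²)/(1−k⁴)^(2/3) = 0.7690.
Mass saving = 1 − 0.7690 = 23.1 %.

23.1 %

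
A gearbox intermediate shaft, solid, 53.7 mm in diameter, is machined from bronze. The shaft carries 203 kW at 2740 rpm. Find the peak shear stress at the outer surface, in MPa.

23.3 MPa

ω = 2π·2740/60 = 286.9 rad/s, so T = P/ω = 203×10³ / 286.9 = 707.5 N·m.
J = πd⁴/32 = π(0.0537)⁴/32 = 8.164×10^-7 m⁴.
τ_max = T·r/J = 707.5 × 0.0269 / 8.164×10^-7 = 2.327×10^7 Pa.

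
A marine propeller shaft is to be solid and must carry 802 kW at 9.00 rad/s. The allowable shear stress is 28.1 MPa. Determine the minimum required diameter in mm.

ω = 9.00 rad/s, so T = P/ω = 802×10³ / 9.000 = 89110 N·m.
For a solid shaft τ_max = 16T/(πd³), so d = (16T/(π τ_allow))^(1/3) = (16·89110/(π·2.81×10^7))^(1/3) = 0.2528 m.

253 mm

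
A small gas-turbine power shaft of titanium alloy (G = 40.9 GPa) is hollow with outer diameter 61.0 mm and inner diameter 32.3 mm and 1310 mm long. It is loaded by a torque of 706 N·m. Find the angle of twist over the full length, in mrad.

18.1 mrad

J = π(d_o⁴ − d_i⁴)/32 = π(0.0610⁴ − 0.0323⁴)/32 = 1.252×10^-6 m⁴.
θ = T·L/(G·J) = 706.0 × 1.31 / (40.9×10⁹ × 1.252×10^-6) = 0.01805 rad.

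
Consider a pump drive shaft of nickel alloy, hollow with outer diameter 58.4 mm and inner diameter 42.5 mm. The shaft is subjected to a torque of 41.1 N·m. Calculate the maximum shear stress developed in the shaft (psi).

J = π(d_o⁴ − d_i⁴)/32 = π(0.0584⁴ − 0.0425⁴)/32 = 8.217×10^-7 m⁴.
τ_max = T·r/J = 41.10 × 0.0292 / 8.217×10^-7 = 1.461×10^6 Pa.

212 psi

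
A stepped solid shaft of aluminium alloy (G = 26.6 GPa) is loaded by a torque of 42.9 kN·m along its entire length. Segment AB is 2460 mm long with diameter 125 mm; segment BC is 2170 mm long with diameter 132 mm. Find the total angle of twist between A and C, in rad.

J_AB = π(0.125)⁴/32 = 2.40×10^-5 m⁴; J_BC = π(0.132)⁴/32 = 2.98×10^-5 m⁴.
θ = (T/G)·Σ L_i/J_i = (42900/26.6×10⁹)·(2.46/2.40×10^-5 + 2.17/2.98×10^-5) = 0.2829 rad.

0.283 rad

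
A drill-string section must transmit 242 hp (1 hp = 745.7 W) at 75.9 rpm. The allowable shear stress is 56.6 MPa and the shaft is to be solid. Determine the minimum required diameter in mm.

127 mm

ω = 2π·75.9/60 = 7.948 rad/s, so T = P/ω = 242×745.7 / 7.948 = 22700 N·m.
For a solid shaft τ_max = 16T/(πd³), so d = (16T/(π τ_allow))^(1/3) = (16·22700/(π·5.66×10^7))^(1/3) = 0.1269 m.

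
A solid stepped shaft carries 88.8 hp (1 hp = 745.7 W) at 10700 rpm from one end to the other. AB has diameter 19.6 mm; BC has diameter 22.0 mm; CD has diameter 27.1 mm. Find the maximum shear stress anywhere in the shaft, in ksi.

5.80 ksi

ω = 2π·10700/60 = 1121 rad/s, so T = P/ω = 88.8×745.7 / 1121 = 59.10 N·m.
Under the same torque, τ_max = 16T/(πd³) is largest where d is smallest — segment AB (d = 19.6 mm).
τ_max = 16·59.10/(π·(0.0196)³) = 3.997×10^7 Pa.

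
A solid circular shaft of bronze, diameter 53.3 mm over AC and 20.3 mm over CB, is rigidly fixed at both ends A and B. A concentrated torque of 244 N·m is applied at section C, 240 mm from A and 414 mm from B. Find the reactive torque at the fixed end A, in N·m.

Compatibility: T_A·a/J_AC = T_B·b/J_CB with T_A + T_B = T₀.
J_AC = 7.92×10^-7 m⁴, J_CB = 1.67×10^-8 m⁴, so T_A = T₀·(J_AC/a)/((J_AC/a)+(J_CB/b)) = 241.1 N·m, T_B = 2.940 N·m.

241 N·m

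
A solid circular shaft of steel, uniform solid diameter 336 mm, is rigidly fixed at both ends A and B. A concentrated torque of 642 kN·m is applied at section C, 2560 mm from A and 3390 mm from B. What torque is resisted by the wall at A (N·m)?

366000 N·m

With uniform GJ and both ends fixed, compatibility θ_AC = θ_CB gives T_A·a = T_B·b, together with T_A + T_B = T₀.
T_A = T₀·b/(a+b) = 642000·3390/5950 = 365800 N·m; T_B = 276200 N·m.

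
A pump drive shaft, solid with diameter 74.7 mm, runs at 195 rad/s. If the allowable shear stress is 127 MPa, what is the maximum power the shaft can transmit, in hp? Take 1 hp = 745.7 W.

2720 hp

J = πd⁴/32 = π(0.0747)⁴/32 = 3.057×10^-6 m⁴.
T_max = τ_allow·J/r = 1.27×10^8 × 3.057×10^-6 / 0.0374 = 10390 N·m.
ω = 195 rad/s, so P_max = T_max·ω = 2.027×10^6 W.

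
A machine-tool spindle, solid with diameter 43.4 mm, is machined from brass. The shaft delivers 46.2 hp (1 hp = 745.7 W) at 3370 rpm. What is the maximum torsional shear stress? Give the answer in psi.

882 psi

ω = 2π·3370/60 = 352.9 rad/s, so T = P/ω = 46.2×745.7 / 352.9 = 97.62 N·m.
J = πd⁴/32 = π(0.0434)⁴/32 = 3.483×10^-7 m⁴.
τ_max = T·r/J = 97.62 × 0.0217 / 3.483×10^-7 = 6.082×10^6 Pa.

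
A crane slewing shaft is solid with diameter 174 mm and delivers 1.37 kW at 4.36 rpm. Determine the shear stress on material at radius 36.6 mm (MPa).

ω = 2π·4.36/60 = 0.4566 rad/s, so T = P/ω = 1.37×10³ / 0.4566 = 3001 N·m.
J = πd⁴/32 = π(0.174)⁴/32 = 8.999×10^-5 m⁴.
Shear stress varies linearly with radius: τ = T·r/J = 3001 × 0.0366 / 8.999×10^-5 = 1.220×10^6 Pa.

1.22 MPa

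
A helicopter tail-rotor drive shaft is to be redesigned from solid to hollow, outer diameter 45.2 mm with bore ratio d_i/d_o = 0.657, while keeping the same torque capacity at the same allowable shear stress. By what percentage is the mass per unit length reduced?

Equal τ_max and T ⇒ the solid shaft needs d_s³ = d_o³(1−k⁴), so d_s = 45.2·(1−0.657⁴)^(1/3) = 42.20 mm.
Area ratio A_h/A_s = d_o²(1−k²)/d_s² = (1−k²)/(1−k⁴)^(2/3) = 0.6521.
Mass saving = 1 − 0.6521 = 34.8 %.

34.8 %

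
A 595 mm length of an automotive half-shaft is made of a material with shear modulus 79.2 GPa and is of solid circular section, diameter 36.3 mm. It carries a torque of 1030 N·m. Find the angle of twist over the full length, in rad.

0.0454 rad

J = πd⁴/32 = π(0.0363)⁴/32 = 1.705×10^-7 m⁴.
θ = T·L/(G·J) = 1030 × 0.595 / (79.2×10⁹ × 1.705×10^-7) = 0.04539 rad.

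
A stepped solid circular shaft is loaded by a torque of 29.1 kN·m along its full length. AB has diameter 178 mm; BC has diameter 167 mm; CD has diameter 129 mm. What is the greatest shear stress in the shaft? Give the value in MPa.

Under the same torque, τ_max = 16T/(πd³) is largest where d is smallest — segment CD (d = 129 mm).
τ_max = 16·29100/(π·(0.129)³) = 6.904×10^7 Pa.

69.0 MPa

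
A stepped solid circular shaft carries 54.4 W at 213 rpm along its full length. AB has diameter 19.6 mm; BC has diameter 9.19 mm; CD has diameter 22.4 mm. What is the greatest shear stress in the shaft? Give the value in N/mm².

ω = 2π·213/60 = 22.31 rad/s, so T = P/ω = 54.4 / 22.31 = 2.439 N·m.
Under the same torque, τ_max = 16T/(πd³) is largest where d is smallest — segment BC (d = 9.19 mm).
τ_max = 16·2.439/(π·(0.00919)³) = 1.600×10^7 Pa.

16.0 N/mm²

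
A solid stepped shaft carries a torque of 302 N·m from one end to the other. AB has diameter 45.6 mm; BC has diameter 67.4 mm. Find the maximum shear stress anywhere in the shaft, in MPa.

16.2 MPa

Under the same torque, τ_max = 16T/(πd³) is largest where d is smallest — segment AB (d = 45.6 mm).
τ_max = 16·302.0/(π·(0.0456)³) = 1.622×10^7 Pa.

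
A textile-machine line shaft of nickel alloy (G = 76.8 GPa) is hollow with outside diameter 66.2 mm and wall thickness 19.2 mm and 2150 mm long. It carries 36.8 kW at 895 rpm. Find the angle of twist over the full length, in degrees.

0.345°

ω = 2π·895/60 = 93.72 rad/s, so T = P/ω = 36.8×10³ / 93.72 = 392.6 N·m.
J = π(d_o⁴ − d_i⁴)/32 = π(0.0662⁴ − 0.0278⁴)/32 = 1.827×10^-6 m⁴.
θ = T·L/(G·J) = 392.6 × 2.15 / (76.8×10⁹ × 1.827×10^-6) = 6.017×10^-3 rad.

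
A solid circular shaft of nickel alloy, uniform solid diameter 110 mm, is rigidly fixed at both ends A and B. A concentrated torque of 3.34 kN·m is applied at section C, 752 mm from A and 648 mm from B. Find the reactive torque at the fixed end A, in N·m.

With uniform GJ and both ends fixed, compatibility θ_AC = θ_CB gives T_A·a = T_B·b, together with T_A + T_B = T₀.
T_A = T₀·b/(a+b) = 3340·648/1400 = 1546 N·m; T_B = 1794 N·m.

1550 N·m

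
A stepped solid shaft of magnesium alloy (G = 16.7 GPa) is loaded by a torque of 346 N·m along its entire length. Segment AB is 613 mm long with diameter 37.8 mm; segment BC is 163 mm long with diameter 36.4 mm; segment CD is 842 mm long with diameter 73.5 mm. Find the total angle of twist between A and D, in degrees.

J_AB = π(0.0378)⁴/32 = 2.00×10^-7 m⁴; J_BC = π(0.0364)⁴/32 = 1.72×10^-7 m⁴; J_CD = π(0.0735)⁴/32 = 2.87×10^-6 m⁴.
θ = (T/G)·Σ L_i/J_i = (346.0/16.7×10⁹)·(0.613/2.00×10^-7 + 0.163/1.72×10^-7 + 0.842/2.87×10^-6) = 0.08905 rad.

5.10°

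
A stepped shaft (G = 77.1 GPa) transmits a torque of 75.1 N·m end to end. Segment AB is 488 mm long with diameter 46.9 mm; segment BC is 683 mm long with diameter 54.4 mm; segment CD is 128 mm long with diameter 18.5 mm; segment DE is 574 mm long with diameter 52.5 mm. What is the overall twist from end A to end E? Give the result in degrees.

0.766°

J_AB = π(0.0469)⁴/32 = 4.75×10^-7 m⁴; J_BC = π(0.0544)⁴/32 = 8.60×10^-7 m⁴; J_CD = π(0.0185)⁴/32 = 1.15×10^-8 m⁴; J_DE = π(0.0525)⁴/32 = 7.46×10^-7 m⁴.
θ = (T/G)·Σ L_i/J_i = (75.10/77.1×10⁹)·(0.488/4.75×10^-7 + 0.683/8.60×10^-7 + 0.128/1.15×10^-8 + 0.574/7.46×10^-7) = 0.01337 rad.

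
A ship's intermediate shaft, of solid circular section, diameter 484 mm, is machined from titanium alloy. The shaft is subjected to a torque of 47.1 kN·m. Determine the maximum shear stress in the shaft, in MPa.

J = πd⁴/32 = π(0.484)⁴/32 = 5.387×10^-3 m⁴.
τ_max = T·r/J = 47100 × 0.242 / 5.387×10^-3 = 2.116×10^6 Pa.

2.12 MPa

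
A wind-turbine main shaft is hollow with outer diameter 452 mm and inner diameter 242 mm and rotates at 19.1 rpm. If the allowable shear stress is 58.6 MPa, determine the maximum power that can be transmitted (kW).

1950 kW

J = π(d_o⁴ − d_i⁴)/32 = π(0.452⁴ − 0.242⁴)/32 = 3.761×10^-3 m⁴.
T_max = τ_allow·J/r = 5.86×10^7 × 3.761×10^-3 / 0.226 = 975200 N·m.
ω = 2π·19.1/60 = 2.000 rad/s, so P_max = T_max·ω = 1.951×10^6 W.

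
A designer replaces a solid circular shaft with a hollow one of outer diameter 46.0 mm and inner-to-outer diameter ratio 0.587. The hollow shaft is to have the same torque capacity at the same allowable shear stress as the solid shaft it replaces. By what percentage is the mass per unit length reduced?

28.7 %

Equal τ_max and T ⇒ the solid shaft needs d_s³ = d_o³(1−k⁴), so d_s = 46.0·(1−0.587⁴)^(1/3) = 44.10 mm.
Area ratio A_h/A_s = d_o²(1−k²)/d_s² = (1−k²)/(1−k⁴)^(2/3) = 0.7131.
Mass saving = 1 − 0.7131 = 28.7 %.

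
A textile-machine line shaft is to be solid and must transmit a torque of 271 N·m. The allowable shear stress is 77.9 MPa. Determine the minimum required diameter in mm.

For a solid shaft τ_max = 16T/(πd³), so d = (16T/(π τ_allow))^(1/3) = (16·271.0/(π·7.79×10^7))^(1/3) = 0.02607 m.

26.1 mm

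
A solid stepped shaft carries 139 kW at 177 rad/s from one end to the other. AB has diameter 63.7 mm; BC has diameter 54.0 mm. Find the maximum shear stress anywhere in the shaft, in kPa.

ω = 177 rad/s, so T = P/ω = 139×10³ / 177.0 = 785.3 N·m.
Under the same torque, τ_max = 16T/(πd³) is largest where d is smallest — segment BC (d = 54.0 mm).
τ_max = 16·785.3/(π·(0.0540)³) = 2.540×10^7 Pa.

25400 kPa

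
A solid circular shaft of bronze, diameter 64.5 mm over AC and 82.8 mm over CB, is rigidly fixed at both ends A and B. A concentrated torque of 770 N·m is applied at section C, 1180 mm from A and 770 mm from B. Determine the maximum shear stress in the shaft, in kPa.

5570 kPa

Compatibility: T_A·a/J_AC = T_B·b/J_CB with T_A + T_B = T₀.
J_AC = 1.70×10^-6 m⁴, J_CB = 4.61×10^-6 m⁴, so T_A = T₀·(J_AC/a)/((J_AC/a)+(J_CB/b)) = 149.2 N·m, T_B = 620.8 N·m.
τ in each portion: τ_AC = 2.83×10^6 Pa, τ_CB = 5.57×10^6 Pa; maximum is in CB.
τ_max = T_CB·r/J = 620.8·0.0414/4.61×10^-6 = 5.570×10^6 Pa.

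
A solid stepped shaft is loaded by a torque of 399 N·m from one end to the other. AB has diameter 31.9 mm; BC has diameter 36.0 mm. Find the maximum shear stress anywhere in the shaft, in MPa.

62.6 MPa

Under the same torque, τ_max = 16T/(πd³) is largest where d is smallest — segment AB (d = 31.9 mm).
τ_max = 16·399.0/(π·(0.0319)³) = 6.260×10^7 Pa.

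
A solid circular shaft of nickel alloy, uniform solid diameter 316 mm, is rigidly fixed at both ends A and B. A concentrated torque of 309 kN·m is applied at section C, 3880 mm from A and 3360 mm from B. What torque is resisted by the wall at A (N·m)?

143000 N·m

With uniform GJ and both ends fixed, compatibility θ_AC = θ_CB gives T_A·a = T_B·b, together with T_A + T_B = T₀.
T_A = T₀·b/(a+b) = 309000·3360/7240 = 143400 N·m; T_B = 165600 N·m.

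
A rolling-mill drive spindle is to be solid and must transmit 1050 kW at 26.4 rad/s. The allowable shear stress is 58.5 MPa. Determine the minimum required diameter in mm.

151 mm

ω = 26.4 rad/s, so T = P/ω = 1050×10³ / 26.40 = 39770 N·m.
For a solid shaft τ_max = 16T/(πd³), so d = (16T/(π τ_allow))^(1/3) = (16·39770/(π·5.85×10^7))^(1/3) = 0.1513 m.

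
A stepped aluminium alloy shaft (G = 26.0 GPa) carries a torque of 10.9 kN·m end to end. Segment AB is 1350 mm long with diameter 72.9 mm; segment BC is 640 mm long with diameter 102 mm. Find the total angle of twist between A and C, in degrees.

13.1°

J_AB = π(0.0729)⁴/32 = 2.77×10^-6 m⁴; J_BC = π(0.102)⁴/32 = 1.06×10^-5 m⁴.
θ = (T/G)·Σ L_i/J_i = (10900/26.0×10⁹)·(1.35/2.77×10^-6 + 0.640/1.06×10^-5) = 0.2294 rad.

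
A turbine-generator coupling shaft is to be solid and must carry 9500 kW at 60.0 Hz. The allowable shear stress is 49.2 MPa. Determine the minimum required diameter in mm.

138 mm

ω = 2π·60.0 = 377.0 rad/s, so T = P/ω = 9500×10³ / 377.0 = 25200 N·m.
For a solid shaft τ_max = 16T/(πd³), so d = (16T/(π τ_allow))^(1/3) = (16·25200/(π·4.92×10^7))^(1/3) = 0.1377 m.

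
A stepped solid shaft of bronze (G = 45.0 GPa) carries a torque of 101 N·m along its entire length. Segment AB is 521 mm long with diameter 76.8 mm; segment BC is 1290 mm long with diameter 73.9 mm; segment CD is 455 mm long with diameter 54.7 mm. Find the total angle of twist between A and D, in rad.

0.00249 rad

J_AB = π(0.0768)⁴/32 = 3.42×10^-6 m⁴; J_BC = π(0.0739)⁴/32 = 2.93×10^-6 m⁴; J_CD = π(0.0547)⁴/32 = 8.79×10^-7 m⁴.
θ = (T/G)·Σ L_i/J_i = (101.0/45.0×10⁹)·(0.521/3.42×10^-6 + 1.29/2.93×10^-6 + 0.455/8.79×10^-7) = 2.493×10^-3 rad.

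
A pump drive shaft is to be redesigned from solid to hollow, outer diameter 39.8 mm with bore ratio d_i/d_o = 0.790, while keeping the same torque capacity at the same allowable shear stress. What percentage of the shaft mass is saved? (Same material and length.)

47.8 %

Equal τ_max and T ⇒ the solid shaft needs d_s³ = d_o³(1−k⁴), so d_s = 39.8·(1−0.790⁴)^(1/3) = 33.76 mm.
Area ratio A_h/A_s = d_o²(1−k²)/d_s² = (1−k²)/(1−k⁴)^(2/3) = 0.5223.
Mass saving = 1 − 0.5223 = 47.8 %.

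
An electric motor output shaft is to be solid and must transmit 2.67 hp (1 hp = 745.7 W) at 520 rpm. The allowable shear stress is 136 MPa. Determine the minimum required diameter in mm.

ω = 2π·520/60 = 54.45 rad/s, so T = P/ω = 2.67×745.7 / 54.45 = 36.56 N·m.
For a solid shaft τ_max = 16T/(πd³), so d = (16T/(π τ_allow))^(1/3) = (16·36.56/(π·1.36×10^8))^(1/3) = 0.01110 m.

11.1 mm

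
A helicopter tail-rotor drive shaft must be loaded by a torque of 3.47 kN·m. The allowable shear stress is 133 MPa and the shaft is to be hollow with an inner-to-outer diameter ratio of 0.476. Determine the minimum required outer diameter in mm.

51.9 mm

For a hollow shaft with d_i/d_o = 0.476: τ_max = 16T/(π d_o³ (1−k⁴)), so d_o = [16T/(π τ_allow (1−k⁴))]^(1/3) = [16·3470/(π·1.33×10^8·0.9487)]^(1/3) = 0.05193 m.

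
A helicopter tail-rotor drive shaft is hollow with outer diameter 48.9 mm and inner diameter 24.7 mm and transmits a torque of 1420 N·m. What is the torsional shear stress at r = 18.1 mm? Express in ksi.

J = π(d_o⁴ − d_i⁴)/32 = π(0.0489⁴ − 0.0247⁴)/32 = 5.248×10^-7 m⁴.
Shear stress varies linearly with radius: τ = T·r/J = 1420 × 0.0181 / 5.248×10^-7 = 4.897×10^7 Pa.

7.10 ksi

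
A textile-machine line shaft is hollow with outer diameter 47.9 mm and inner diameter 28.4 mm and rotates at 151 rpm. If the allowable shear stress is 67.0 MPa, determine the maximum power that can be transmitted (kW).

20.0 kW

J = π(d_o⁴ − d_i⁴)/32 = π(0.0479⁴ − 0.0284⁴)/32 = 4.530×10^-7 m⁴.
T_max = τ_allow·J/r = 6.70×10^7 × 4.530×10^-7 / 0.0239 = 1267 N·m.
ω = 2π·151/60 = 15.81 rad/s, so P_max = T_max·ω = 2.004×10^4 W.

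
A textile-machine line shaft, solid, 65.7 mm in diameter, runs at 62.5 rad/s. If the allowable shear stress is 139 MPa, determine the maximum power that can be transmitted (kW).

J = πd⁴/32 = π(0.0657)⁴/32 = 1.829×10^-6 m⁴.
T_max = τ_allow·J/r = 1.39×10^8 × 1.829×10^-6 / 0.0329 = 7740 N·m.
ω = 62.5 rad/s, so P_max = T_max·ω = 4.837×10^5 W.

484 kW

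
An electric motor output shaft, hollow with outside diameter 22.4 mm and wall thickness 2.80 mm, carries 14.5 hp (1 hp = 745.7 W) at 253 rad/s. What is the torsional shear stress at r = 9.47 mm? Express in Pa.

2.40e7 Pa

ω = 253 rad/s, so T = P/ω = 14.5×745.7 / 253.0 = 42.74 N·m.
J = π(d_o⁴ − d_i⁴)/32 = π(0.0224⁴ − 0.0168⁴)/32 = 1.690×10^-8 m⁴.
Shear stress varies linearly with radius: τ = T·r/J = 42.74 × 0.00947 / 1.690×10^-8 = 2.395×10^7 Pa.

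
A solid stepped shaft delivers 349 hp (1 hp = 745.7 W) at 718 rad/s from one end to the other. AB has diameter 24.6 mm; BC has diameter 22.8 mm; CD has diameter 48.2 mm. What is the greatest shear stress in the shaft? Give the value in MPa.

ω = 718 rad/s, so T = P/ω = 349×745.7 / 718.0 = 362.5 N·m.
Under the same torque, τ_max = 16T/(πd³) is largest where d is smallest — segment BC (d = 22.8 mm).
τ_max = 16·362.5/(π·(0.0228)³) = 1.558×10^8 Pa.

156 MPa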